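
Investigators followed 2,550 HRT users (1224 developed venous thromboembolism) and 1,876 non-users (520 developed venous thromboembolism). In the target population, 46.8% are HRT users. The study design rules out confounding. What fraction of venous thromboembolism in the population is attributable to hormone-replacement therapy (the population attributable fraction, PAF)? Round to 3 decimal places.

PAF ≈ 0.255

p₁ = P(outcome | exposed) = 1224/2550 = 0.48
p₀ = P(outcome | unexposed) = 520/1876 = 0.27719
Overall risk P(Y=1) = π·p₁ + (1−π)·p₀ = 0.468×0.48 + 0.532×0.27719 = 0.3721.
Under exogeneity, PAF = [P(Y=1) − p₀] / P(Y=1).
PAF = (0.3721 − 0.27719) / 0.3721 ≈ 0.2551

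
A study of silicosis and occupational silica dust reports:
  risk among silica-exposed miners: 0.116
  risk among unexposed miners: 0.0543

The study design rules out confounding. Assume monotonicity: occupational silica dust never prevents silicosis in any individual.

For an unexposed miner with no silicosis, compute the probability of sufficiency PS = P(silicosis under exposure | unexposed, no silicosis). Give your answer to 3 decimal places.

Let p₁ = 0.116, p₀ = 0.0543.
Under exogeneity and monotonicity, PS = (p₁ − p₀) / (1 − p₀).
PS = (0.116 − 0.0543) / (1 − 0.0543) = 0.0617 / 0.9457 ≈ 0.0652

PS ≈ 0.065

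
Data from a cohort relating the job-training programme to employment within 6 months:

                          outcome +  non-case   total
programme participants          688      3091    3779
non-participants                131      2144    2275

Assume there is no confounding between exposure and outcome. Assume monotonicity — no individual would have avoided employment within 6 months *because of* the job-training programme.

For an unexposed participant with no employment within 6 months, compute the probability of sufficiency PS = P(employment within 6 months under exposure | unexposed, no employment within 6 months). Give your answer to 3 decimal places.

PS ≈ 0.132

p₁ = P(outcome | exposed) = 688/3779 = 0.18206
p₀ = P(outcome | unexposed) = 131/2275 = 0.057582
Under exogeneity and monotonicity, PS = (p₁ − p₀)/(1 − p₀).
PS = (0.18206 − 0.057582) / 0.94242 ≈ 0.1321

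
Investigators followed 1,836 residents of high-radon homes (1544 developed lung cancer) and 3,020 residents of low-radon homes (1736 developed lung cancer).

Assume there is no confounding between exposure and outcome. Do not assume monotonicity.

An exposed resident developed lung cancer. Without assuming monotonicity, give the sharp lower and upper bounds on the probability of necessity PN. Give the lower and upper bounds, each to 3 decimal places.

0.316 ≤ PN ≤ 0.506

p₁ = P(outcome | exposed) = 1544/1836 = 0.84096
p₀ = P(outcome | unexposed) = 1736/3020 = 0.57483
Under exogeneity alone the bounds on PN are max{0,(p₁−p₀)/p₁} ≤ PN ≤ min{1,(1−p₀)/p₁}.
  lower = (p₁ − p₀)/p₁ = 0.26612 / 0.84096 ≈ 0.3165
  upper = min{1, (1 − p₀)/p₁} = 0.42517 / 0.84096 ≈ 0.5056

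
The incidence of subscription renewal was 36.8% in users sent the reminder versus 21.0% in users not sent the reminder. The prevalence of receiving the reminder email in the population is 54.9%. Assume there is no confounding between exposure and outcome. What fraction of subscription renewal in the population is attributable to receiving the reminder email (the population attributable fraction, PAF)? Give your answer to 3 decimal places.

PAF ≈ 0.292

p₁ = 0.368, p₀ = 0.21.
Overall risk P(Y=1) = π·p₁ + (1−π)·p₀ = 0.549×0.368 + 0.451×0.21 = 0.29674.
Under exogeneity, PAF = [P(Y=1) − p₀] / P(Y=1).
PAF = (0.29674 − 0.21) / 0.29674 ≈ 0.2923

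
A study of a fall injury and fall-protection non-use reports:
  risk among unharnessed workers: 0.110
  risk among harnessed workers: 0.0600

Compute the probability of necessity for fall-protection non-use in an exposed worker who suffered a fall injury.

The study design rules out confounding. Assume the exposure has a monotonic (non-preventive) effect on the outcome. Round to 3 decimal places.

Let p₁ = 0.11, p₀ = 0.06.
Under exogeneity and monotonicity, PN = (p₁ − p₀) / p₁.
PN = (0.11 − 0.06) / 0.11 = 0.05 / 0.11 ≈ 0.4545

PN ≈ 0.455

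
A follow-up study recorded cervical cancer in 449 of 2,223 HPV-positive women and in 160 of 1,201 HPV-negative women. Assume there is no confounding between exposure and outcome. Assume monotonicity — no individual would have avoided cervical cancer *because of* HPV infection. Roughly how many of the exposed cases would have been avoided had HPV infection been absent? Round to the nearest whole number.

about 153 cases

p₁ = P(outcome | exposed) = 449/2223 = 0.20198
p₀ = P(outcome | unexposed) = 160/1201 = 0.13322
PN = (p₁ − p₀)/p₁ = (0.20198 − 0.13322) / 0.20198 ≈ 0.34042.
Attributable cases ≈ PN × (exposed cases) = 0.34042 × 449 ≈ 152.85.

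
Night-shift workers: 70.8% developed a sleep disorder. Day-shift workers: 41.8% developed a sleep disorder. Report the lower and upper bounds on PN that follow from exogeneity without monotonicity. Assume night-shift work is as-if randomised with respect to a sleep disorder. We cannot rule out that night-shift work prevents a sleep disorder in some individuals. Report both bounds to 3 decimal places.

p₁ = 0.708, p₀ = 0.418.
Under exogeneity alone the bounds on PN are max{0,(p₁−p₀)/p₁} ≤ PN ≤ min{1,(1−p₀)/p₁}.
  lower = (p₁ − p₀)/p₁ = 0.29 / 0.708 ≈ 0.4096
  upper = min{1, (1 − p₀)/p₁} = 0.582 / 0.708 ≈ 0.8220

0.410 ≤ PN ≤ 0.822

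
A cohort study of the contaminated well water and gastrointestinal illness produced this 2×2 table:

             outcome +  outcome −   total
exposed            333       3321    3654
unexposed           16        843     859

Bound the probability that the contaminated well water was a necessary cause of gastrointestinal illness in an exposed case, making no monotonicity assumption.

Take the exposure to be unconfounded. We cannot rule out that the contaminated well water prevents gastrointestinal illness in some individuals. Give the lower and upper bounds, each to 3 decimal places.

0.796 ≤ PN ≤ 1.000

p₁ = P(outcome | exposed) = 333/3654 = 0.091133
p₀ = P(outcome | unexposed) = 16/859 = 0.018626
Under exogeneity alone the bounds on PN are max{0,(p₁−p₀)/p₁} ≤ PN ≤ min{1,(1−p₀)/p₁}.
  lower = (p₁ − p₀)/p₁ = 0.072507 / 0.091133 ≈ 0.7956
  upper = min{1, (1 − p₀)/p₁} = 0.98137 / 0.091133 ≈ 10.7686 → capped at 1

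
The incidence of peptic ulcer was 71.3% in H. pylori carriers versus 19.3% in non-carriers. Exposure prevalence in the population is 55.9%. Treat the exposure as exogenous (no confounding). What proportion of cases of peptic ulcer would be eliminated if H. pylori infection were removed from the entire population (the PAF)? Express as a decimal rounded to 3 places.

p₁ = 0.713, p₀ = 0.193.
Overall risk P(Y=1) = π·p₁ + (1−π)·p₀ = 0.559×0.713 + 0.441×0.193 = 0.48368.
Under exogeneity, PAF = [P(Y=1) − p₀] / P(Y=1).
PAF = (0.48368 − 0.193) / 0.48368 ≈ 0.6010

PAF ≈ 0.601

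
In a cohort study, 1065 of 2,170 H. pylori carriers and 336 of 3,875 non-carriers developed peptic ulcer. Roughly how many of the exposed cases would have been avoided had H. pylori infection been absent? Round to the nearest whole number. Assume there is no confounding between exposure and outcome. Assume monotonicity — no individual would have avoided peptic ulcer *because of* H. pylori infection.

p₁ = P(outcome | exposed) = 1065/2170 = 0.49078
p₀ = P(outcome | unexposed) = 336/3875 = 0.08671
PN = (p₁ − p₀)/p₁ = (0.49078 − 0.08671) / 0.49078 ≈ 0.82332.
Attributable cases ≈ PN × (exposed cases) = 0.82332 × 1065 ≈ 876.84.

about 877 cases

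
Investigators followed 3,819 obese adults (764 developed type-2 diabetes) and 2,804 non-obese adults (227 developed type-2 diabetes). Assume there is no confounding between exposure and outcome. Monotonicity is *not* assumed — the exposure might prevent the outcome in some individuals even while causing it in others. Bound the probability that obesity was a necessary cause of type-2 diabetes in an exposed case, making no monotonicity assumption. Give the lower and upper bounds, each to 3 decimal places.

p₁ = P(outcome | exposed) = 764/3819 = 0.20005
p₀ = P(outcome | unexposed) = 227/2804 = 0.080956
Under exogeneity alone the bounds on PN are max{0,(p₁−p₀)/p₁} ≤ PN ≤ min{1,(1−p₀)/p₁}.
  lower = (p₁ − p₀)/p₁ = 0.1191 / 0.20005 ≈ 0.5953
  upper = min{1, (1 − p₀)/p₁} = 0.91904 / 0.20005 ≈ 4.5940 → capped at 1

0.595 ≤ PN ≤ 1.000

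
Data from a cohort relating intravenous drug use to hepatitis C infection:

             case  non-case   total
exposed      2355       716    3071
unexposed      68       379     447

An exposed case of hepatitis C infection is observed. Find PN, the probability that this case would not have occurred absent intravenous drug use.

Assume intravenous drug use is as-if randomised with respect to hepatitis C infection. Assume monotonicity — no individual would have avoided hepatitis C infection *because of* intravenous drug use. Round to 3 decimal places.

PN ≈ 0.802

p₁ = P(outcome | exposed) = 2355/3071 = 0.76685
p₀ = P(outcome | unexposed) = 68/447 = 0.15213
Under exogeneity and monotonicity, PN = (p₁ − p₀) / p₁.
PN = (0.76685 − 0.15213) / 0.76685 = 0.61473 / 0.76685 ≈ 0.8016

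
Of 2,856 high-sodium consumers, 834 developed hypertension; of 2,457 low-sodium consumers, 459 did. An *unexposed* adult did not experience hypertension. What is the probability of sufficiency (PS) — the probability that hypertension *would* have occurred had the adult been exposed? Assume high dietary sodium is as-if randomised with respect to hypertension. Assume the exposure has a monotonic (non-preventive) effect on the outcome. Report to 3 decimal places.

p₁ = P(outcome | exposed) = 834/2856 = 0.29202
p₀ = P(outcome | unexposed) = 459/2457 = 0.18681
Under exogeneity and monotonicity, PS = (p₁ − p₀) / (1 − p₀).
PS = (0.29202 − 0.18681) / (1 − 0.18681) = 0.1052 / 0.81319 ≈ 0.1294

PS ≈ 0.129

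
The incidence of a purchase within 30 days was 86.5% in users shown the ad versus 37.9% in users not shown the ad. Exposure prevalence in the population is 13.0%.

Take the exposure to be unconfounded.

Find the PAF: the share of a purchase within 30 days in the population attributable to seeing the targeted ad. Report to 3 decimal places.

PAF ≈ 0.143

p₁ = 0.865, p₀ = 0.379.
Overall risk P(Y=1) = π·p₁ + (1−π)·p₀ = 0.13×0.865 + 0.87×0.379 = 0.44218.
Under exogeneity, PAF = [P(Y=1) − p₀] / P(Y=1).
PAF = (0.44218 − 0.379) / 0.44218 ≈ 0.1429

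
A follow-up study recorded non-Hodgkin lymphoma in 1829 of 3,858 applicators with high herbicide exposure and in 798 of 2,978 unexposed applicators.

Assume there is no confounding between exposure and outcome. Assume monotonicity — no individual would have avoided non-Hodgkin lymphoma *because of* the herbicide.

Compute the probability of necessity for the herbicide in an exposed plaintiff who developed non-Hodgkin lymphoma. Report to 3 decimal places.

PN ≈ 0.435

p₁ = P(outcome | exposed) = 1829/3858 = 0.47408
p₀ = P(outcome | unexposed) = 798/2978 = 0.26797
Under exogeneity and monotonicity, PN = (p₁ − p₀) / p₁.
PN = (0.47408 − 0.26797) / 0.47408 = 0.20611 / 0.47408 ≈ 0.4348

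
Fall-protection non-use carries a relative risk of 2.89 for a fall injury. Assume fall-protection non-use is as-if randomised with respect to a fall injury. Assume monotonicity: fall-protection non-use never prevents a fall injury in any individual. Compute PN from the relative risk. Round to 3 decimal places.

Under exogeneity and monotonicity, PN = (RR − 1) / RR = 1 − 1/RR.
PN = (2.89 − 1) / 2.89 = 1.89 / 2.89 ≈ 0.6540

PN ≈ 0.654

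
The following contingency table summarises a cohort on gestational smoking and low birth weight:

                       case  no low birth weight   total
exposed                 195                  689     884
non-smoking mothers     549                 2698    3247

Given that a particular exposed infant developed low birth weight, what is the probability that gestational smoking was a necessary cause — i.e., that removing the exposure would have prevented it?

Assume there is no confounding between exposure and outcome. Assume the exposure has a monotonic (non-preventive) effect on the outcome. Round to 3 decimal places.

PN ≈ 0.234

p₁ = P(outcome | exposed) = 195/884 = 0.22059
p₀ = P(outcome | unexposed) = 549/3247 = 0.16908
Under exogeneity and monotonicity, PN = (p₁ − p₀)/p₁.
PN = (0.22059 − 0.16908) / 0.22059 ≈ 0.2335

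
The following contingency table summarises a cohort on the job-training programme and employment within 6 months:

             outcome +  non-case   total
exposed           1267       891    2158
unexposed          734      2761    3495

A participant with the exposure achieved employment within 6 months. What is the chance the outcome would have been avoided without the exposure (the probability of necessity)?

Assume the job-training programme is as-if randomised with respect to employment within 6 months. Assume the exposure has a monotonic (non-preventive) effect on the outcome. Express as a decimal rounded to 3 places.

PN ≈ 0.642

p₁ = P(outcome | exposed) = 1267/2158 = 0.58712
p₀ = P(outcome | unexposed) = 734/3495 = 0.21001
Under exogeneity and monotonicity, PN = (p₁ − p₀)/p₁.
PN = (0.58712 − 0.21001) / 0.58712 ≈ 0.6423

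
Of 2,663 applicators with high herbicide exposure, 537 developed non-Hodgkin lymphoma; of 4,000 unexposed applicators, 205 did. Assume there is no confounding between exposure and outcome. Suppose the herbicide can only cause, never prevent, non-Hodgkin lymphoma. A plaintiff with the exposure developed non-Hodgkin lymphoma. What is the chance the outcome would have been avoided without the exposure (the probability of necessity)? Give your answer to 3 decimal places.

PN ≈ 0.746

p₁ = P(outcome | exposed) = 537/2663 = 0.20165
p₀ = P(outcome | unexposed) = 205/4000 = 0.05125
Under exogeneity and monotonicity, PN = (p₁ − p₀) / p₁.
PN = (0.20165 − 0.05125) / 0.20165 = 0.1504 / 0.20165 ≈ 0.7458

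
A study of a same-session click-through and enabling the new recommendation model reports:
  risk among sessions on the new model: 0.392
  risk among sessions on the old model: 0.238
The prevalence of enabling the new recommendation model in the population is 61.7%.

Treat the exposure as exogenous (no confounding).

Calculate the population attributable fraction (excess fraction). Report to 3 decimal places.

Let p₁ = 0.392, p₀ = 0.238.
Overall risk P(Y=1) = π·p₁ + (1−π)·p₀ = 0.617×0.392 + 0.383×0.238 = 0.33302.
Under exogeneity, PAF = [P(Y=1) − p₀] / P(Y=1).
PAF = (0.33302 − 0.238) / 0.33302 ≈ 0.2853

PAF ≈ 0.285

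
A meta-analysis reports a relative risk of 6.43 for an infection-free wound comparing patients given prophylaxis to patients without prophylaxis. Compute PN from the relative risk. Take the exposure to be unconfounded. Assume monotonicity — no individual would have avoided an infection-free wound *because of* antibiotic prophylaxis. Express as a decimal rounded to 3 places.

Under exogeneity and monotonicity, PN = (RR − 1) / RR = 1 − 1/RR.
PN = (6.43 − 1) / 6.43 = 5.43 / 6.43 ≈ 0.8445

PN ≈ 0.844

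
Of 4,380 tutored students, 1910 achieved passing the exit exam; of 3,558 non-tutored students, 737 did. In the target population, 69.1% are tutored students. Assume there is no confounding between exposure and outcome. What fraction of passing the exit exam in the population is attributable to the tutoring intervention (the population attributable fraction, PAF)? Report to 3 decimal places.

PAF ≈ 0.433

p₁ = P(outcome | exposed) = 1910/4380 = 0.43607
p₀ = P(outcome | unexposed) = 737/3558 = 0.20714
Overall risk P(Y=1) = π·p₁ + (1−π)·p₀ = 0.691×0.43607 + 0.309×0.20714 = 0.36533.
Under exogeneity, PAF = [P(Y=1) − p₀] / P(Y=1).
PAF = (0.36533 − 0.20714) / 0.36533 ≈ 0.4330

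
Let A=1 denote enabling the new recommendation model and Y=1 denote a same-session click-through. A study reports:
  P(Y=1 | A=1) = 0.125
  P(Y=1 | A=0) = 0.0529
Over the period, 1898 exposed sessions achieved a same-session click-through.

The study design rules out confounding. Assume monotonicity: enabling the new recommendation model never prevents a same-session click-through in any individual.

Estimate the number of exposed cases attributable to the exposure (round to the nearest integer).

about 1095 cases

Let p₁ = 0.125, p₀ = 0.0529.
PN = (p₁ − p₀)/p₁ = (0.125 − 0.0529) / 0.125 ≈ 0.57680.
Attributable cases ≈ PN × (exposed cases) = 0.57680 × 1898 ≈ 1094.77.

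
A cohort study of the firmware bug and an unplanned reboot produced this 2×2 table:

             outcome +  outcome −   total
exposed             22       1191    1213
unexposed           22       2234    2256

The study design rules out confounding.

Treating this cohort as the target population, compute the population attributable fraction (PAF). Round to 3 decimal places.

PAF ≈ 0.231

p₁ = P(outcome | exposed) = 22/1213 = 0.018137
p₀ = P(outcome | unexposed) = 22/2256 = 0.0097518
Exposure prevalence π = 1213/3469 = 0.34967; overall risk P(Y=1) = 0.012684.
Under exogeneity, PAF = [P(Y=1) − p₀]/P(Y=1).
PAF = (0.012684 − 0.0097518) / 0.012684 ≈ 0.2312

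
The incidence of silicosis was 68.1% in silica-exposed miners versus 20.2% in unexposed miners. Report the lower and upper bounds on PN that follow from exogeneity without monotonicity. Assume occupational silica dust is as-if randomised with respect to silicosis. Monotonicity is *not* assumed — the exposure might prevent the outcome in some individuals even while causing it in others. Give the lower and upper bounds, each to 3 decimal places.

p₁ = 0.681, p₀ = 0.202.
Under exogeneity alone the bounds on PN are max{0,(p₁−p₀)/p₁} ≤ PN ≤ min{1,(1−p₀)/p₁}.
  lower = (p₁ − p₀)/p₁ = 0.479 / 0.681 ≈ 0.7034
  upper = min{1, (1 − p₀)/p₁} = 0.798 / 0.681 ≈ 1.1718 → capped at 1

0.703 ≤ PN ≤ 1.000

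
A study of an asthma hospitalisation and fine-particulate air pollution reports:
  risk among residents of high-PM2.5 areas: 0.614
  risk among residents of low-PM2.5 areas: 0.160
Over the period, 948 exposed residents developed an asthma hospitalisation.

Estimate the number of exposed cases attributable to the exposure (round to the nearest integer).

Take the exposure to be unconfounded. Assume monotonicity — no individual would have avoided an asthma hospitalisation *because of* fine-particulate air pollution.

about 701 cases

Let p₁ = 0.614, p₀ = 0.16.
PN = (p₁ − p₀)/p₁ = (0.614 − 0.16) / 0.614 ≈ 0.73941.
Attributable cases ≈ PN × (exposed cases) = 0.73941 × 948 ≈ 700.96.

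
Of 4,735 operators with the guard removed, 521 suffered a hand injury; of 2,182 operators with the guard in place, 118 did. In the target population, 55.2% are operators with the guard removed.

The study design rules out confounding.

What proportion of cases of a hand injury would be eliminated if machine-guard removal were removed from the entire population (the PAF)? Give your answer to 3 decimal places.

p₁ = P(outcome | exposed) = 521/4735 = 0.11003
p₀ = P(outcome | unexposed) = 118/2182 = 0.054079
Overall risk P(Y=1) = π·p₁ + (1−π)·p₀ = 0.552×0.11003 + 0.448×0.054079 = 0.084965.
Under exogeneity, PAF = [P(Y=1) − p₀] / P(Y=1).
PAF = (0.084965 − 0.054079) / 0.084965 ≈ 0.3635

PAF ≈ 0.364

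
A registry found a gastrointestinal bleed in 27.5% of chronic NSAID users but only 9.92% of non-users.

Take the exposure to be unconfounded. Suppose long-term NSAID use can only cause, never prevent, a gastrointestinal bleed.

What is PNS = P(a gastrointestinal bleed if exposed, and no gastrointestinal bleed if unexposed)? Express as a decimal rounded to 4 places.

p₁ = 0.275, p₀ = 0.0992.
Under exogeneity and monotonicity, PNS = p₁ − p₀.
PNS = 0.275 − 0.0992 = 0.1758

PNS ≈ 0.1758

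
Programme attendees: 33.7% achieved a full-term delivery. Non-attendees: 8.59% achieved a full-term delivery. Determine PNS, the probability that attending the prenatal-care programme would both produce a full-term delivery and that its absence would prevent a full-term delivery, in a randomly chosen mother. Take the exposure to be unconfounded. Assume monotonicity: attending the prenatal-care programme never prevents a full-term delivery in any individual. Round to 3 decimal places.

p₁ = 0.337, p₀ = 0.0859.
Under exogeneity and monotonicity, PNS = p₁ − p₀.
PNS = 0.337 − 0.0859 = 0.2511

PNS ≈ 0.251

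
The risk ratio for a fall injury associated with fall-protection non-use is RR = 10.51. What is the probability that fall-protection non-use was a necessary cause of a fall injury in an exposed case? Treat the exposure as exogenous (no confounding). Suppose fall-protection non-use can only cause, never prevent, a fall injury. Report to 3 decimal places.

Under exogeneity and monotonicity, PN = (RR − 1) / RR = 1 − 1/RR.
PN = (10.51 − 1) / 10.51 = 9.51 / 10.51 ≈ 0.9049

PN ≈ 0.905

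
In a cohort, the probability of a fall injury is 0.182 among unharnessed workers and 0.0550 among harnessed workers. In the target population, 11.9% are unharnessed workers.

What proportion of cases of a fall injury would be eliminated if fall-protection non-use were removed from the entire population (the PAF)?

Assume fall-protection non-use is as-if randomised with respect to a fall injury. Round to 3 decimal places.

Let p₁ = 0.182, p₀ = 0.055.
Overall risk P(Y=1) = π·p₁ + (1−π)·p₀ = 0.119×0.182 + 0.881×0.055 = 0.070113.
Under exogeneity, PAF = [P(Y=1) − p₀] / P(Y=1).
PAF = (0.070113 − 0.055) / 0.070113 ≈ 0.2156

PAF ≈ 0.216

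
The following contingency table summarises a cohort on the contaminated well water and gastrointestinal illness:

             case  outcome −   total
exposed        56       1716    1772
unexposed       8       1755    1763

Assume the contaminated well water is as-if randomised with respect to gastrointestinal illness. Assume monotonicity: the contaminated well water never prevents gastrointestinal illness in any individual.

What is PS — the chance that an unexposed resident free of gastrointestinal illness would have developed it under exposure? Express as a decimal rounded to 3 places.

PS ≈ 0.027

p₁ = P(outcome | exposed) = 56/1772 = 0.031603
p₀ = P(outcome | unexposed) = 8/1763 = 0.0045377
Under exogeneity and monotonicity, PS = (p₁ − p₀) / (1 − p₀).
PS = (0.031603 − 0.0045377) / (1 − 0.0045377) = 0.027065 / 0.99546 ≈ 0.0272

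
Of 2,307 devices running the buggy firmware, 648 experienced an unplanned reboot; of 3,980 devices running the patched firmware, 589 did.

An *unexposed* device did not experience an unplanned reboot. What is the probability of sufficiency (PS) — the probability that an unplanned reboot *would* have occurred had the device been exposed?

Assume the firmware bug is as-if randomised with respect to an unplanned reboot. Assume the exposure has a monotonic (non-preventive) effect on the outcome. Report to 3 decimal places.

PS ≈ 0.156

p₁ = P(outcome | exposed) = 648/2307 = 0.28088
p₀ = P(outcome | unexposed) = 589/3980 = 0.14799
Under exogeneity and monotonicity, PS = (p₁ − p₀) / (1 − p₀).
PS = (0.28088 − 0.14799) / (1 − 0.14799) = 0.13289 / 0.85201 ≈ 0.1560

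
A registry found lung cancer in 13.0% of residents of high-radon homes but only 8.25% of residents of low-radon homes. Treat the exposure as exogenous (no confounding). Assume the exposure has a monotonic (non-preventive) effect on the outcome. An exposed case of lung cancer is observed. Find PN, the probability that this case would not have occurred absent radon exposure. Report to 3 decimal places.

p₁ = 0.13, p₀ = 0.0825.
Under exogeneity and monotonicity, PN = (p₁ − p₀) / p₁.
PN = (0.13 − 0.0825) / 0.13 = 0.0475 / 0.13 ≈ 0.3654

PN ≈ 0.365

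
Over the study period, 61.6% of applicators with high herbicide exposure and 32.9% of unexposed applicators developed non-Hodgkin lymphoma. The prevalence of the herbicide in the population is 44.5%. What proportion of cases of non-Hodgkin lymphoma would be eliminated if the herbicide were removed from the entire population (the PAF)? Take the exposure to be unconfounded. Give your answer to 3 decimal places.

PAF ≈ 0.280

p₁ = 0.616, p₀ = 0.329.
Overall risk P(Y=1) = π·p₁ + (1−π)·p₀ = 0.445×0.616 + 0.555×0.329 = 0.45671.
Under exogeneity, PAF = [P(Y=1) − p₀] / P(Y=1).
PAF = (0.45671 − 0.329) / 0.45671 ≈ 0.2796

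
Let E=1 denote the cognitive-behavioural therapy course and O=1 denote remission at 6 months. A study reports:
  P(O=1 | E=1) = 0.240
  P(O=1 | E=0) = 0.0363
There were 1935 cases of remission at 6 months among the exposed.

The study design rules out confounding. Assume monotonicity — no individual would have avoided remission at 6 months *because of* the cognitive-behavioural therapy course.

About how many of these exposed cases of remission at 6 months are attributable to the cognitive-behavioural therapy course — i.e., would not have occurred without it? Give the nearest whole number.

Let p₁ = 0.24, p₀ = 0.0363.
PN = (p₁ − p₀)/p₁ = (0.24 − 0.0363) / 0.24 ≈ 0.84875.
Attributable cases ≈ PN × (exposed cases) = 0.84875 × 1935 ≈ 1642.33.

about 1642 cases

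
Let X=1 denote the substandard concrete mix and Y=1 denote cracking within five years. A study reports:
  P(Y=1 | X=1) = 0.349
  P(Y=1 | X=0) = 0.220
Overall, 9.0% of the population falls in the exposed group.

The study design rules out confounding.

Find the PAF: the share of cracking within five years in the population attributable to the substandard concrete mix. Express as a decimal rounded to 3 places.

Let p₁ = 0.349, p₀ = 0.22.
Overall risk P(Y=1) = π·p₁ + (1−π)·p₀ = 0.09×0.349 + 0.91×0.22 = 0.23161.
Under exogeneity, PAF = [P(Y=1) − p₀] / P(Y=1).
PAF = (0.23161 − 0.22) / 0.23161 ≈ 0.0501

PAF ≈ 0.050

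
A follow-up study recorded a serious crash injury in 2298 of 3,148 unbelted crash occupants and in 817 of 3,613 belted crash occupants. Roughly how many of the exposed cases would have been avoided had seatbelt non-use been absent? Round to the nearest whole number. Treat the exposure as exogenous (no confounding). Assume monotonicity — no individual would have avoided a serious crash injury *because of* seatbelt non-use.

p₁ = P(outcome | exposed) = 2298/3148 = 0.72999
p₀ = P(outcome | unexposed) = 817/3613 = 0.22613
PN = (p₁ − p₀)/p₁ = (0.72999 − 0.22613) / 0.72999 ≈ 0.69023.
Attributable cases ≈ PN × (exposed cases) = 0.69023 × 2298 ≈ 1586.15.

about 1586 cases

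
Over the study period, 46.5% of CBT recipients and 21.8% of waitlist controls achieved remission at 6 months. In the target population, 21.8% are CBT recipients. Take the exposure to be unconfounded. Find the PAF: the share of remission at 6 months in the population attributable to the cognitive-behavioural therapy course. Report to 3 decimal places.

PAF ≈ 0.198

p₁ = 0.465, p₀ = 0.218.
Overall risk P(Y=1) = π·p₁ + (1−π)·p₀ = 0.218×0.465 + 0.782×0.218 = 0.27185.
Under exogeneity, PAF = [P(Y=1) − p₀] / P(Y=1).
PAF = (0.27185 − 0.218) / 0.27185 ≈ 0.1981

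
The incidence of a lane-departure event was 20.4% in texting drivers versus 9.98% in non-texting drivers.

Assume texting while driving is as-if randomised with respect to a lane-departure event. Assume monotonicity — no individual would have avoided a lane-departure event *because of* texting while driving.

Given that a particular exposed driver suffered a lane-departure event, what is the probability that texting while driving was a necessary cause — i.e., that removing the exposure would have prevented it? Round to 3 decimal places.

p₁ = 0.204, p₀ = 0.0998.
Under exogeneity and monotonicity, PN = (p₁ − p₀) / p₁.
PN = (0.204 − 0.0998) / 0.204 = 0.1042 / 0.204 ≈ 0.5108

PN ≈ 0.511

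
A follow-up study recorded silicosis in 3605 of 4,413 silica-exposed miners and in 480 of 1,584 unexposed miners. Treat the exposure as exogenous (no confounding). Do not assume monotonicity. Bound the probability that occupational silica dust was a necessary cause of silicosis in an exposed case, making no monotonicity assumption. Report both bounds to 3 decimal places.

p₁ = P(outcome | exposed) = 3605/4413 = 0.8169
p₀ = P(outcome | unexposed) = 480/1584 = 0.30303
Under exogeneity alone the bounds on PN are max{0,(p₁−p₀)/p₁} ≤ PN ≤ min{1,(1−p₀)/p₁}.
  lower = (p₁ − p₀)/p₁ = 0.51387 / 0.8169 ≈ 0.6291
  upper = min{1, (1 − p₀)/p₁} = 0.69697 / 0.8169 ≈ 0.8532

0.629 ≤ PN ≤ 0.853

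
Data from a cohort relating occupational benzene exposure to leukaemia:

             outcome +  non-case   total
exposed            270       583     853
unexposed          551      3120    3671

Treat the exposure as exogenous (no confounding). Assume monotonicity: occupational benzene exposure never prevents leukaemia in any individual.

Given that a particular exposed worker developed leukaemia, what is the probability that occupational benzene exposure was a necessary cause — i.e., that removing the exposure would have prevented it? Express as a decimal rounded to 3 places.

p₁ = P(outcome | exposed) = 270/853 = 0.31653
p₀ = P(outcome | unexposed) = 551/3671 = 0.1501
Under exogeneity and monotonicity, PN = (p₁ − p₀)/p₁.
PN = (0.31653 − 0.1501) / 0.31653 ≈ 0.5258

PN ≈ 0.526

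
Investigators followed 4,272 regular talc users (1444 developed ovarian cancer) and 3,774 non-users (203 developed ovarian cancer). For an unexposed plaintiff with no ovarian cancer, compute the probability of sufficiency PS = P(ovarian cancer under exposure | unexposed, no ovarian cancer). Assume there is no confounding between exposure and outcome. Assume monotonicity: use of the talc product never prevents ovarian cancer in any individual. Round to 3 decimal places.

PS ≈ 0.300

p₁ = P(outcome | exposed) = 1444/4272 = 0.33801
p₀ = P(outcome | unexposed) = 203/3774 = 0.053789
Under exogeneity and monotonicity, PS = (p₁ − p₀) / (1 − p₀).
PS = (0.33801 − 0.053789) / (1 − 0.053789) = 0.28423 / 0.94621 ≈ 0.3004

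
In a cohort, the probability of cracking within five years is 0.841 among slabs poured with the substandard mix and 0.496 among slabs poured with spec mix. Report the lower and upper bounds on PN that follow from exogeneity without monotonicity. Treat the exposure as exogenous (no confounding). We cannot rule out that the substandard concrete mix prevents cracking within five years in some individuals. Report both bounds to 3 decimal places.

Let p₁ = 0.841, p₀ = 0.496.
Under exogeneity alone the bounds on PN are max{0,(p₁−p₀)/p₁} ≤ PN ≤ min{1,(1−p₀)/p₁}.
  lower = (p₁ − p₀)/p₁ = 0.345 / 0.841 ≈ 0.4102
  upper = min{1, (1 − p₀)/p₁} = 0.504 / 0.841 ≈ 0.5993

0.410 ≤ PN ≤ 0.599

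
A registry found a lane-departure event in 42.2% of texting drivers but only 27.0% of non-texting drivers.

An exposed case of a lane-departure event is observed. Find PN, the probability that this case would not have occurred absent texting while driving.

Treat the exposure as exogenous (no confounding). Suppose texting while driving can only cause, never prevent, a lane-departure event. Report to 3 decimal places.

PN ≈ 0.360

p₁ = 0.422, p₀ = 0.27.
Under exogeneity and monotonicity, PN = (p₁ − p₀) / p₁.
PN = (0.422 − 0.27) / 0.422 = 0.152 / 0.422 ≈ 0.3602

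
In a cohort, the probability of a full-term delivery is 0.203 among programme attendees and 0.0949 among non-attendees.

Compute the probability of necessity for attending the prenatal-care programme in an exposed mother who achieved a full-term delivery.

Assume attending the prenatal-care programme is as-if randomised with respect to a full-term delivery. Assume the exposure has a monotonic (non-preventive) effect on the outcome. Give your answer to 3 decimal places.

Let p₁ = 0.203, p₀ = 0.0949.
Under exogeneity and monotonicity, PN = (p₁ − p₀) / p₁.
PN = (0.203 − 0.0949) / 0.203 = 0.1081 / 0.203 ≈ 0.5325

PN ≈ 0.533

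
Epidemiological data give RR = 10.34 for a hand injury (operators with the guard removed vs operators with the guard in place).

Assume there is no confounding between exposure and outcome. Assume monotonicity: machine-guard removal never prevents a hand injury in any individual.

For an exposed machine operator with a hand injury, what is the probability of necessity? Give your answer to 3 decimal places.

Under exogeneity and monotonicity, PN = (RR − 1) / RR = 1 − 1/RR.
PN = (10.34 − 1) / 10.34 = 9.34 / 10.34 ≈ 0.9033

PN ≈ 0.903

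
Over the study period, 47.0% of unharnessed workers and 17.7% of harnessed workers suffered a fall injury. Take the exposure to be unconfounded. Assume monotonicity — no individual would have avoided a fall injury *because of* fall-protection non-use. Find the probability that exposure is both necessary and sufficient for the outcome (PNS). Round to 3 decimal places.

PNS ≈ 0.293

p₁ = 0.47, p₀ = 0.177.
Under exogeneity and monotonicity, PNS = p₁ − p₀.
PNS = 0.47 − 0.177 = 0.293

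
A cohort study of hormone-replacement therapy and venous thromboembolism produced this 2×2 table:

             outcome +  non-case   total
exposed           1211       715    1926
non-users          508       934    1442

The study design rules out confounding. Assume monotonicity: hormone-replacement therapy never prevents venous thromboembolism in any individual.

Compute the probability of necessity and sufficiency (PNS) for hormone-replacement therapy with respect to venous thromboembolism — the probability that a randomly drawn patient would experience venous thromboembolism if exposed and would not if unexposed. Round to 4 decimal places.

p₁ = P(outcome | exposed) = 1211/1926 = 0.62876
p₀ = P(outcome | unexposed) = 508/1442 = 0.35229
Under exogeneity and monotonicity, PNS = p₁ − p₀.
PNS = 0.62876 − 0.35229 = 0.27648

PNS ≈ 0.2765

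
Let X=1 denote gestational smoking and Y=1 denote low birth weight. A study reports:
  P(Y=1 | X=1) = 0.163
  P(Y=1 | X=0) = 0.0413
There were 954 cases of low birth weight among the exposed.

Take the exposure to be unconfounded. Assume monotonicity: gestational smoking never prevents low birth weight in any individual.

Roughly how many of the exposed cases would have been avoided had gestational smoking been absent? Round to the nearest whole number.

about 712 cases

Let p₁ = 0.163, p₀ = 0.0413.
PN = (p₁ − p₀)/p₁ = (0.163 − 0.0413) / 0.163 ≈ 0.74663.
Attributable cases ≈ PN × (exposed cases) = 0.74663 × 954 ≈ 712.28.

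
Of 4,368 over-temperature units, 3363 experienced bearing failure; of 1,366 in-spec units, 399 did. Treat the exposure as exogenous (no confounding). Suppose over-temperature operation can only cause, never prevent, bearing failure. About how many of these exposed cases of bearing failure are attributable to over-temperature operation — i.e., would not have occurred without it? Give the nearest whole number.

p₁ = P(outcome | exposed) = 3363/4368 = 0.76992
p₀ = P(outcome | unexposed) = 399/1366 = 0.29209
PN = (p₁ − p₀)/p₁ = (0.76992 − 0.29209) / 0.76992 ≈ 0.62062.
Attributable cases ≈ PN × (exposed cases) = 0.62062 × 3363 ≈ 2087.13.

about 2087 cases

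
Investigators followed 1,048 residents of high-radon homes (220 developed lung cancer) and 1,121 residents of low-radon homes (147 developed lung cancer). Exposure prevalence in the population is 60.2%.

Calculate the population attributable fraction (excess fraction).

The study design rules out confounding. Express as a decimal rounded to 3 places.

PAF ≈ 0.266

p₁ = P(outcome | exposed) = 220/1048 = 0.20992
p₀ = P(outcome | unexposed) = 147/1121 = 0.13113
Overall risk P(Y=1) = π·p₁ + (1−π)·p₀ = 0.602×0.20992 + 0.398×0.13113 = 0.17856.
Under exogeneity, PAF = [P(Y=1) − p₀] / P(Y=1).
PAF = (0.17856 − 0.13113) / 0.17856 ≈ 0.2656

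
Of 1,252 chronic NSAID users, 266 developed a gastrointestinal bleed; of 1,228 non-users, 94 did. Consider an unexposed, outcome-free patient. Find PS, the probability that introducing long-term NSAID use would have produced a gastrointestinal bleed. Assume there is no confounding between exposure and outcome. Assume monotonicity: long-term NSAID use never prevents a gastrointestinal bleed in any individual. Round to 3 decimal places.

p₁ = P(outcome | exposed) = 266/1252 = 0.21246
p₀ = P(outcome | unexposed) = 94/1228 = 0.076547
Under exogeneity and monotonicity, PS = (p₁ − p₀) / (1 − p₀).
PS = (0.21246 − 0.076547) / (1 − 0.076547) = 0.13591 / 0.92345 ≈ 0.1472

PS ≈ 0.147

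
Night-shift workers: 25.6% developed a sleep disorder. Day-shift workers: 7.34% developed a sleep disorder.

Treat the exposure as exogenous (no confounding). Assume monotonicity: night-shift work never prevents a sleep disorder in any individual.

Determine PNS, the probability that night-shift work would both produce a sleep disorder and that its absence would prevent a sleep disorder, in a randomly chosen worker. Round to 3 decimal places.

p₁ = 0.256, p₀ = 0.0734.
Under exogeneity and monotonicity, PNS = p₁ − p₀.
PNS = 0.256 − 0.0734 = 0.1826

PNS ≈ 0.183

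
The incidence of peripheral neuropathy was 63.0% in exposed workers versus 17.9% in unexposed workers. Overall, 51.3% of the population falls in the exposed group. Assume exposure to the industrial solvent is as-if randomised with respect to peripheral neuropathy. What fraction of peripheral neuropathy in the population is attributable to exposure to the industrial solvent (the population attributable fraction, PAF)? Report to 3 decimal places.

PAF ≈ 0.564

p₁ = 0.63, p₀ = 0.179.
Overall risk P(Y=1) = π·p₁ + (1−π)·p₀ = 0.513×0.63 + 0.487×0.179 = 0.41036.
Under exogeneity, PAF = [P(Y=1) − p₀] / P(Y=1).
PAF = (0.41036 − 0.179) / 0.41036 ≈ 0.5638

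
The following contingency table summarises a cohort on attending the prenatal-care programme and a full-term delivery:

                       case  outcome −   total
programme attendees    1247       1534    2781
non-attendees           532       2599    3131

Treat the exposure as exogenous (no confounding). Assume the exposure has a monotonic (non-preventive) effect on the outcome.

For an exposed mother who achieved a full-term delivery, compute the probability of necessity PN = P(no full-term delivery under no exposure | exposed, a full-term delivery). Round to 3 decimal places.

PN ≈ 0.621

p₁ = P(outcome | exposed) = 1247/2781 = 0.4484
p₀ = P(outcome | unexposed) = 532/3131 = 0.16991
Under exogeneity and monotonicity, PN = (p₁ − p₀)/p₁.
PN = (0.4484 − 0.16991) / 0.4484 ≈ 0.6211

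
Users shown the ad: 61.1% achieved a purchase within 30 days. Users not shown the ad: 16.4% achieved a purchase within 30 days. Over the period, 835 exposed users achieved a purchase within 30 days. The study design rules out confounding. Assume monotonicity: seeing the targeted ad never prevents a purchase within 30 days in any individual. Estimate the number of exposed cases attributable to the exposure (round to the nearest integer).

about 611 cases

p₁ = 0.611, p₀ = 0.164.
PN = (p₁ − p₀)/p₁ = (0.611 − 0.164) / 0.611 ≈ 0.73159.
Attributable cases ≈ PN × (exposed cases) = 0.73159 × 835 ≈ 610.88.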